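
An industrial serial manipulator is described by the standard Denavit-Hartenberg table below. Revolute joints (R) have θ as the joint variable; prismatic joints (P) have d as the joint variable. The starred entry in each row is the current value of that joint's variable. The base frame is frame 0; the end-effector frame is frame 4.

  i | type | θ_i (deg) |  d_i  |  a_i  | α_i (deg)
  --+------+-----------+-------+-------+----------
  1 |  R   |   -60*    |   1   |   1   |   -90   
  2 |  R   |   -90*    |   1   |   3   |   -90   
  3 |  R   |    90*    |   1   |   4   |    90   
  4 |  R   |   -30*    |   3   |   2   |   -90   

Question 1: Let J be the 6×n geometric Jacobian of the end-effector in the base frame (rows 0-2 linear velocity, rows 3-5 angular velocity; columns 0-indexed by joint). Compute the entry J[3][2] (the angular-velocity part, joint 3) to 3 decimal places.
0.500

axis z_2 = (0.5000,-0.8660,-0.0000); lever o_n−o_2 = (-4.9641,-2.8660,3.0000)
cross product → J_v[:, 2] = (-2.5981,-1.5000,-5.7321)
J_ω[:, 2] = z_2
entry J[3][2] = 0.5000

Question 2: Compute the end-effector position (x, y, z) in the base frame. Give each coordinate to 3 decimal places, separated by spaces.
-3.598 -3.232 7.000

after link 1: o_1 = (0.5000, -0.8660, 1.0000)
after link 2: o_2 = (1.3660, -0.3660, 4.0000)
after link 3: o_3 = (-1.5981, -3.2321, 4.0000)
after link 4: o_4 = (-3.5981, -3.2321, 7.0000)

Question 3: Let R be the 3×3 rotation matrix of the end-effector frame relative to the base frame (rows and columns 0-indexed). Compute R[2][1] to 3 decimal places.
-1.000

End-effector y-axis (col 1 of R) = (-0.0000,0.0000,-1.0000)
R[2][1] = -1.0000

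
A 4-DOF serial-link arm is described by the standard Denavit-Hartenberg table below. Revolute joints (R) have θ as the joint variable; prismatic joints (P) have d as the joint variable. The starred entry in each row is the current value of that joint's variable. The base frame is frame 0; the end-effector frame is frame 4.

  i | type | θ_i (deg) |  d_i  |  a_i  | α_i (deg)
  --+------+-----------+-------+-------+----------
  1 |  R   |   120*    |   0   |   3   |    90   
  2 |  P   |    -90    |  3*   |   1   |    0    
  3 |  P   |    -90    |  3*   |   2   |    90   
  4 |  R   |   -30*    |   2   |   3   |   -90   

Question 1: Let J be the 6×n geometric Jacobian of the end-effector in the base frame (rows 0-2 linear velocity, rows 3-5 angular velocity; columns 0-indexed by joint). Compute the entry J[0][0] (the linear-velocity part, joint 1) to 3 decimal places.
-0.866

axis z_0 = ẑ; lever o_n−o_0 = (4.6962,0.8660,1.0000)
cross product → J_v[:, 0] = (-0.8660,4.6962,0.0000)
J_ω[:, 0] = z_0
entry J[0][0] = -0.8660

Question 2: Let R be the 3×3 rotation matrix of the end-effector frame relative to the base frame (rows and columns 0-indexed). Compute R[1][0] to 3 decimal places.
-1.000

End-effector x-axis (col 0 of R) = (-0.0000,-1.0000,-0.0000)
R[1][0] = -1.0000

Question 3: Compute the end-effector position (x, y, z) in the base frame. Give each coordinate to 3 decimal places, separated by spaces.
4.696 0.866 1.000

after link 1: o_1 = (-1.5000, 2.5981, 0.0000)
after link 2: o_2 = (1.0981, 4.0981, -1.0000)
after link 3: o_3 = (4.6962, 3.8660, -1.0000)
after link 4: o_4 = (4.6962, 0.8660, 1.0000)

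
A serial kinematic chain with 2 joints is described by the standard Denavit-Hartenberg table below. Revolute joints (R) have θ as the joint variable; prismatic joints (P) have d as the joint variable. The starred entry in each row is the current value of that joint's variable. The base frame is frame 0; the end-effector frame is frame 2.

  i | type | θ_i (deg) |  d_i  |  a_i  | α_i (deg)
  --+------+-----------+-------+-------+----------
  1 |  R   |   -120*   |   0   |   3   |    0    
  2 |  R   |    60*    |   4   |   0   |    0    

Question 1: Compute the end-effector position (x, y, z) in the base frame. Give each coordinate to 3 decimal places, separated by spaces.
-1.500 -2.598 4.000

after link 1: o_1 = (-1.5000, -2.5981, 0.0000)
after link 2: o_2 = (-1.5000, -2.5981, 4.0000)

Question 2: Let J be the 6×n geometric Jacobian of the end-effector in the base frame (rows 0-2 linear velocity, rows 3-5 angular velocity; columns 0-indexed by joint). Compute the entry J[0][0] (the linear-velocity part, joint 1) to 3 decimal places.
2.598

axis z_0 = ẑ; lever o_n−o_0 = (-1.5000,-2.5981,4.0000)
cross product → J_v[:, 0] = (2.5981,-1.5000,0.0000)
J_ω[:, 0] = z_0
entry J[0][0] = 2.5981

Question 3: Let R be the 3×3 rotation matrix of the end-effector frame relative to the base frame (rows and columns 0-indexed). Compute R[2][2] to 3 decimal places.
End-effector z-axis (col 2 of R) = (0.0000,0.0000,1.0000)
R[2][2] = 1.0000

1.000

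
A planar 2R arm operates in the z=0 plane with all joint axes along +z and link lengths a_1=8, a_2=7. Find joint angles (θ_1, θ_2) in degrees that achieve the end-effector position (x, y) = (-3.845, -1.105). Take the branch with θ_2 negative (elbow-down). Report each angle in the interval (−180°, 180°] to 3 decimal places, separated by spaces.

cos θ_2 = (16.0051−8²−7²)/(2·8·7) = -0.8660; θ_2 = -150.0001° (elbow-down)
β = atan2(-1.1050,-3.8450) = -163.9661°; ψ = atan2(-3.5000,1.9378) = -61.0283°
θ_1 = β − ψ = -102.9378°

-102.938 -150.000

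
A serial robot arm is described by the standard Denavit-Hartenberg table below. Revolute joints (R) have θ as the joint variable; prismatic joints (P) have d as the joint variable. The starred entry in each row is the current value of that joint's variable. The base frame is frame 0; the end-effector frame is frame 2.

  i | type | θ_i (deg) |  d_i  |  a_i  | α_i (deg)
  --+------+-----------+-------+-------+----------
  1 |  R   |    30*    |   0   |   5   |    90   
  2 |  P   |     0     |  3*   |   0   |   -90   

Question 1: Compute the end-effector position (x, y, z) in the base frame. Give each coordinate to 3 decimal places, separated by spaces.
5.830 -0.098 0.000

after link 1: o_1 = (4.3301, 2.5000, 0.0000)
after link 2: o_2 = (5.8301, -0.0981, 0.0000)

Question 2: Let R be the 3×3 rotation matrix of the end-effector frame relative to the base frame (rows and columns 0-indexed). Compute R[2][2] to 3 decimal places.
End-effector z-axis (col 2 of R) = (0.0000,0.0000,1.0000)
R[2][2] = 1.0000

1.000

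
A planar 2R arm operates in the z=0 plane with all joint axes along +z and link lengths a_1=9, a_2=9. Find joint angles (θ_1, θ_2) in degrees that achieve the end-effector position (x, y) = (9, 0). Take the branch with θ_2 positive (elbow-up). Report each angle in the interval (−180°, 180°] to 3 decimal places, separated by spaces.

-60.000 120.000

cos θ_2 = (81.0000−9²−9²)/(2·9·9) = -0.5000; θ_2 = 120.0000° (elbow-up)
β = atan2(0.0000,9.0000) = 0.0000°; ψ = atan2(7.7942,4.5000) = 60.0000°
θ_1 = β − ψ = -60.0000°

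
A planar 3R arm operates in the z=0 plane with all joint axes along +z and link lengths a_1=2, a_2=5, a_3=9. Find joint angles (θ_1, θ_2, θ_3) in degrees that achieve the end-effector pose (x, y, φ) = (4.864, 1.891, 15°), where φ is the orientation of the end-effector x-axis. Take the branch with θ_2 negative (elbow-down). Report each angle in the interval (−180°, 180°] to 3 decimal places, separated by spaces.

wrist centre = target − a_3·(cos φ, sin φ) = (-3.8293, -0.4384)
cos θ_2 = (14.8560−2²−5²)/(2·2·5) = -0.7072; θ_2 = -135.0077° (elbow-down)
β = atan2(-0.4384,-3.8293) = -173.4694°; ψ = atan2(-3.5351,-1.5360) = -113.4853°
θ_1 = β − ψ = -59.9840°
θ_3 = φ − θ_1 − θ_2 = -150.0082° (wrapped to (-180°,180°])

-59.984 -135.008 -150.008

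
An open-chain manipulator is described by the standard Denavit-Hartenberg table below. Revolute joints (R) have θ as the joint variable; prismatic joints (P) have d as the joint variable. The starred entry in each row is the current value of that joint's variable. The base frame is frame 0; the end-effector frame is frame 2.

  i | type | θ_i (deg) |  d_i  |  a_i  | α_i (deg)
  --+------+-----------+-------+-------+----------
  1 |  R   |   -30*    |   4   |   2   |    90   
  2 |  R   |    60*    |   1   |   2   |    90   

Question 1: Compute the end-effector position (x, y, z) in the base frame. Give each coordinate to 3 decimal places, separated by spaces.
2.098 -2.366 5.732

after link 1: o_1 = (1.7321, -1.0000, 4.0000)
after link 2: o_2 = (2.0981, -2.3660, 5.7321)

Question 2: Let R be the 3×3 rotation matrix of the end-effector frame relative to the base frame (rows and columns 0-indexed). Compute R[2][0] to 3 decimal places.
End-effector x-axis (col 0 of R) = (0.4330,-0.2500,0.8660)
R[2][0] = 0.8660

0.866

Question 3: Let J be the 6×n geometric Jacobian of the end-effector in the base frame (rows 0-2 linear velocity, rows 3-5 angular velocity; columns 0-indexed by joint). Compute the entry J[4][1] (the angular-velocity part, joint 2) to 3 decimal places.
-0.866

axis z_1 = (-0.5000,-0.8660,0.0000); lever o_n−o_1 = (0.3660,-1.3660,1.7321)
cross product → J_v[:, 1] = (-1.5000,0.8660,1.0000)
J_ω[:, 1] = z_1
entry J[4][1] = -0.8660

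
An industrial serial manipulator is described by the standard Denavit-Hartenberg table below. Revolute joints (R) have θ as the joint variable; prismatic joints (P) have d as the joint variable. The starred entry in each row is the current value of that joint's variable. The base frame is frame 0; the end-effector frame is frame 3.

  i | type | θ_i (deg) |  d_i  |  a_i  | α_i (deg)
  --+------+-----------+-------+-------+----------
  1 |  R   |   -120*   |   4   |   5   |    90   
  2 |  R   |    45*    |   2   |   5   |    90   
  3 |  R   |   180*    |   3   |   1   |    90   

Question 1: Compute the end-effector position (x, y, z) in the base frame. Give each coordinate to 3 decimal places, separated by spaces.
-6.707 -7.617 4.707

after link 1: o_1 = (-2.5000, -4.3301, 4.0000)
after link 2: o_2 = (-5.9998, -6.3920, 7.5355)
after link 3: o_3 = (-6.7069, -7.6167, 4.7071)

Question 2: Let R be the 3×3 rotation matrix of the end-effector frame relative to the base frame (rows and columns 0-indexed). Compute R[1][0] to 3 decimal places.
End-effector x-axis (col 0 of R) = (0.3536,0.6124,-0.7071)
R[1][0] = 0.6124

0.612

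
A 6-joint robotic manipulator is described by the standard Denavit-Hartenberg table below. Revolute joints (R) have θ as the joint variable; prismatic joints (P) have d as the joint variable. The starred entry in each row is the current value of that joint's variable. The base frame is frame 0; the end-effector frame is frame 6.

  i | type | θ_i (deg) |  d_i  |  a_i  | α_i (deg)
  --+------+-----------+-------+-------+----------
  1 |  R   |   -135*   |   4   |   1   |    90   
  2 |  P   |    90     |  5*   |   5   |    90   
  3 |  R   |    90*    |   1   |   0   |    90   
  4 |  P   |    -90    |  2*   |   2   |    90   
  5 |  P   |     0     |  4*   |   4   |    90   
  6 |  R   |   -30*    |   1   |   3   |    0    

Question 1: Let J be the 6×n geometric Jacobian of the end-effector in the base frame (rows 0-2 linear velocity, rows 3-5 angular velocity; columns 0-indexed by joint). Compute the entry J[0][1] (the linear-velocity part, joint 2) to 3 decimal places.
prismatic axis z_1 = (-0.7071,0.7071,0.0000)
J_v[:, 1] = z_1; J_ω[:, 1] = (0,0,0)
entry J[0][1] = -0.7071

-0.707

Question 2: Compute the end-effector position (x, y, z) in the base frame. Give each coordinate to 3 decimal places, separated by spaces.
2.898 6.433 10.000

after link 1: o_1 = (-0.7071, -0.7071, 4.0000)
after link 2: o_2 = (-4.2426, 2.8284, 9.0000)
after link 3: o_3 = (-4.9497, 2.1213, 9.0000)
after link 4: o_4 = (-3.5355, 3.5355, 11.0000)
after link 5: o_5 = (2.1213, 3.5355, 11.0000)
after link 6: o_6 = (2.8978, 6.4333, 10.0000)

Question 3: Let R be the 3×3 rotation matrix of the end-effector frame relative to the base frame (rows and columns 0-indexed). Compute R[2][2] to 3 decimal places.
End-effector z-axis (col 2 of R) = (0.0000,0.0000,-1.0000)
R[2][2] = -1.0000

-1.000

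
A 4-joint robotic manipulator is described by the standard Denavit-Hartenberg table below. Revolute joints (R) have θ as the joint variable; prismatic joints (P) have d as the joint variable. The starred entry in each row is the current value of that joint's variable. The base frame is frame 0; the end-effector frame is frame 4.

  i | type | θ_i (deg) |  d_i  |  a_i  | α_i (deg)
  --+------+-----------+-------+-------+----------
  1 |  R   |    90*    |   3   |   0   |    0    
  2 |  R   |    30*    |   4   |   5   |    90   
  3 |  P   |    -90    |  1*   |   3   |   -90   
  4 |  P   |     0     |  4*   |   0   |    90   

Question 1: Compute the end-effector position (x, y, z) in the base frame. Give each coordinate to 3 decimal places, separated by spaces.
after link 1: o_1 = (0.0000, 0.0000, 3.0000)
after link 2: o_2 = (-2.5000, 4.3301, 7.0000)
after link 3: o_3 = (-1.6340, 4.8301, 4.0000)
after link 4: o_4 = (-3.6340, 8.2942, 4.0000)

-3.634 8.294 4.000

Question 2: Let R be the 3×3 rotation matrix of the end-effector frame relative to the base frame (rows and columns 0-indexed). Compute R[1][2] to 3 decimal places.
0.500

End-effector z-axis (col 2 of R) = (0.8660,0.5000,0.0000)
R[1][2] = 0.5000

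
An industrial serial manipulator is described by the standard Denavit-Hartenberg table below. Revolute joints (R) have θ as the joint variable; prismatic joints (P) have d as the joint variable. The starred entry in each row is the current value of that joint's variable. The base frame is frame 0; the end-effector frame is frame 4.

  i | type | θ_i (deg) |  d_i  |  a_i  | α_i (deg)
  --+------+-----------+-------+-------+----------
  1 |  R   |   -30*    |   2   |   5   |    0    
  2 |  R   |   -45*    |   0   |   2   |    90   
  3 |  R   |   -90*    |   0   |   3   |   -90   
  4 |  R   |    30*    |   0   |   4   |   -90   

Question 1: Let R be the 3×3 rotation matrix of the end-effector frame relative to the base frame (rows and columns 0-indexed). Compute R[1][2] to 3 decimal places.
0.224

End-effector z-axis (col 2 of R) = (0.8365,0.2241,0.5000)
R[1][2] = 0.2241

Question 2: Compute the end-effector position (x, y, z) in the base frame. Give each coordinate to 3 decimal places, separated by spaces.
6.780 -3.914 -4.464

after link 1: o_1 = (4.3301, -2.5000, 2.0000)
after link 2: o_2 = (4.8478, -4.4319, 2.0000)
after link 3: o_3 = (4.8478, -4.4319, -1.0000)
after link 4: o_4 = (6.7796, -3.9142, -4.4641)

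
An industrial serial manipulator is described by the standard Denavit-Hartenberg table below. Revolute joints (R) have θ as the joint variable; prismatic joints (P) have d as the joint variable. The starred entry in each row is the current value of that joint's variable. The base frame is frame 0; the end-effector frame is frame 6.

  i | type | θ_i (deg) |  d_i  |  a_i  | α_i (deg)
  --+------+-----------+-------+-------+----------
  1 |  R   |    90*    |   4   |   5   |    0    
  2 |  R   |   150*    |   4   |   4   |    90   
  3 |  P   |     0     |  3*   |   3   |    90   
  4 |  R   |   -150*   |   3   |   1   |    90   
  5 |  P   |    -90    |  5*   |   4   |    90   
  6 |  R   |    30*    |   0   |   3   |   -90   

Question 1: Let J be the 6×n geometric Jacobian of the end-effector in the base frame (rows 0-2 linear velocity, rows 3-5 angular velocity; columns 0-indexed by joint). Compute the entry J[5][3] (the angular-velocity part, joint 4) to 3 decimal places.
-1.000

axis z_3 = (-0.0000,0.0000,-1.0000); lever o_n−o_3 = (-2.3840,6.1292,3.5981)
cross product → J_v[:, 3] = (6.1292,2.3840,-0.0000)
J_ω[:, 3] = z_3
entry J[5][3] = -1.0000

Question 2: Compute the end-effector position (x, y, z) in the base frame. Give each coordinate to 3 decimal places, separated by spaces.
-8.482 6.567 11.598

after link 1: o_1 = (0.0000, 5.0000, 4.0000)
after link 2: o_2 = (-2.0000, 1.5359, 8.0000)
after link 3: o_3 = (-6.0981, 0.4378, 8.0000)
after link 4: o_4 = (-5.2321, 0.9378, 5.0000)
after link 5: o_5 = (-7.7321, 5.2679, 9.0000)
after link 6: o_6 = (-8.4821, 6.5670, 11.5981)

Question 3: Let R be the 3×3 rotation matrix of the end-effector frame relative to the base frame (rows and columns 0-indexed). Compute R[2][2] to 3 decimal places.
-0.500

End-effector z-axis (col 2 of R) = (-0.4330,0.7500,-0.5000)
R[2][2] = -0.5000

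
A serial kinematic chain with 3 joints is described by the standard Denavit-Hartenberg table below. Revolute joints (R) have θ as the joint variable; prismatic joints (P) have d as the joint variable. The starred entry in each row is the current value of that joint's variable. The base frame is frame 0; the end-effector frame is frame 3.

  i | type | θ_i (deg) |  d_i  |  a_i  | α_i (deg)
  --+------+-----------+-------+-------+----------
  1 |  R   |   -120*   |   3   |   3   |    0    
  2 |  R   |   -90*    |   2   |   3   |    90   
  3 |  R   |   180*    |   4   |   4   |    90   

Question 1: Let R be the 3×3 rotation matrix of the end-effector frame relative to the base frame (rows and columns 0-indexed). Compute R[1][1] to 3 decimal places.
End-effector y-axis (col 1 of R) = (0.5000,0.8660,0.0000)
R[1][1] = 0.8660

0.866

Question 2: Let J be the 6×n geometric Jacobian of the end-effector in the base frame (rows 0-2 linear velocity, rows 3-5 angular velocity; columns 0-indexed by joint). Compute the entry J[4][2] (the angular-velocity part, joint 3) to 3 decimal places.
0.866

axis z_2 = (0.5000,0.8660,0.0000); lever o_n−o_2 = (5.4641,1.4641,0.0000)
cross product → J_v[:, 2] = (0.0000,-0.0000,-4.0000)
J_ω[:, 2] = z_2
entry J[4][2] = 0.8660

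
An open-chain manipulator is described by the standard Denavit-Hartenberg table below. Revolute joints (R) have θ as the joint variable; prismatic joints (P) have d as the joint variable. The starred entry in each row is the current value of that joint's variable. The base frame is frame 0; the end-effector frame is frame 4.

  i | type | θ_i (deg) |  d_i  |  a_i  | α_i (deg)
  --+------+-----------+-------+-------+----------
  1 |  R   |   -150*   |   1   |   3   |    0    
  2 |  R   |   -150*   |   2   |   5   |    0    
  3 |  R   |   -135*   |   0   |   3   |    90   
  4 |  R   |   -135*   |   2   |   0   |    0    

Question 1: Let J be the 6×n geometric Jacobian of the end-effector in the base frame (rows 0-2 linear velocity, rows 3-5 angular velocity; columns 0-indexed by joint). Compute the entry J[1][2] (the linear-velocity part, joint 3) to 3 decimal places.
axis z_2 = (0.0000,0.0000,1.0000); lever o_n−o_2 = (-1.1554,-3.4154,0.0000)
cross product → J_v[:, 2] = (3.4154,-1.1554,0.0000)
J_ω[:, 2] = z_2
entry J[1][2] = -1.1554

-1.155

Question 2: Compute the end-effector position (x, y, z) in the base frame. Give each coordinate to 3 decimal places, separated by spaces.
-1.253 -0.585 3.000

after link 1: o_1 = (-2.5981, -1.5000, 1.0000)
after link 2: o_2 = (-0.0981, 2.8301, 3.0000)
after link 3: o_3 = (0.6784, -0.0677, 3.0000)
after link 4: o_4 = (-1.2535, -0.5853, 3.0000)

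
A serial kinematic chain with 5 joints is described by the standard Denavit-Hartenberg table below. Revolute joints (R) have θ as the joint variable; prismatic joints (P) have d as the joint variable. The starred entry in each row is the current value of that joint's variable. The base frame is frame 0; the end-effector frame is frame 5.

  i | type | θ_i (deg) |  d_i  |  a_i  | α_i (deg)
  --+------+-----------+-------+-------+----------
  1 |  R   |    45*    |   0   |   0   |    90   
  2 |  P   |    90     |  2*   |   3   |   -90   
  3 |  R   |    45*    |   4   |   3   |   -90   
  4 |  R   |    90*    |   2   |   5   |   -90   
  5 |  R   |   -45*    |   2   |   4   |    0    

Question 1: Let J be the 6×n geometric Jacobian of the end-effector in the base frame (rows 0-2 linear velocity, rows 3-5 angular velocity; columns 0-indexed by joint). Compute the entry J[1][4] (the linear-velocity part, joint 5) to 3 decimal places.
0.586

axis z_4 = (0.5000,-0.5000,-0.7071); lever o_n−o_4 = (1.5858,2.4142,-3.4142)
cross product → J_v[:, 4] = (3.4142,0.5858,2.0000)
J_ω[:, 4] = z_4
entry J[1][4] = 0.5858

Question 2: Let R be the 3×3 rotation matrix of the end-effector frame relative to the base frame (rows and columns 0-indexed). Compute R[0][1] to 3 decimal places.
End-effector y-axis (col 1 of R) = (0.8536,0.1464,0.5000)
R[0][1] = 0.8536

0.854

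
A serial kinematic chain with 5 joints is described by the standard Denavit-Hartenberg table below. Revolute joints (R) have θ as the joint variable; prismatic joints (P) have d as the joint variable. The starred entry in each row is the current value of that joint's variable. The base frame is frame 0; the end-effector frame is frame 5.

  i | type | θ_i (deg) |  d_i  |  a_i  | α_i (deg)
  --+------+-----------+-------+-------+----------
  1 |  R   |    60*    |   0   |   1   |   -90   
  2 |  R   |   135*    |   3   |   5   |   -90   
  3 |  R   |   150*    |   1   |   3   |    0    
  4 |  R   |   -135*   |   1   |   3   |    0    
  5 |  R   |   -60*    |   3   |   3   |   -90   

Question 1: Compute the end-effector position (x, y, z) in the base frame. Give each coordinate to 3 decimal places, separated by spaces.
-6.355 -5.318 -1.712

after link 1: o_1 = (0.5000, 0.8660, 0.0000)
after link 2: o_2 = (-3.8658, -0.6958, -3.5355)
after link 3: o_3 = (-2.0018, -0.4672, -0.9913)
after link 4: o_4 = (-2.7074, -3.2423, -2.3332)
after link 5: o_5 = (-6.3552, -5.3178, -1.7119)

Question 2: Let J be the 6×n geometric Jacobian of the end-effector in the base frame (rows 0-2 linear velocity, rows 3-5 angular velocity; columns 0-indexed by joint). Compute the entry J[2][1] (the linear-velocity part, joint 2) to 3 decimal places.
axis z_1 = (-0.8660,0.5000,0.0000); lever o_n−o_1 = (-6.8552,-6.1839,-1.7119)
cross product → J_v[:, 1] = (-0.8560,-1.4826,8.7830)
J_ω[:, 1] = z_1
entry J[2][1] = 8.7830

8.783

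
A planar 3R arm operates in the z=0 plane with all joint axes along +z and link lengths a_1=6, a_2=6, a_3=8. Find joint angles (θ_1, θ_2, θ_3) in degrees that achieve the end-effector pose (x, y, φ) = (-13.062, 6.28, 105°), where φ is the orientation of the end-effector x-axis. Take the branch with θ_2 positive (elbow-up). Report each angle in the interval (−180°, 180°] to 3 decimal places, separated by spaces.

164.999 45.005 -105.005

wrist centre = target − a_3·(cos φ, sin φ) = (-10.9914, -1.4474)
cos θ_2 = (122.9069−6²−6²)/(2·6·6) = 0.7070; θ_2 = 45.0054° (elbow-up)
β = atan2(-1.4474,-10.9914) = -172.4982°; ψ = atan2(4.2430,10.2422) = 22.5027°
θ_1 = β − ψ = -195.0009°
θ_3 = φ − θ_1 − θ_2 = -105.0045° (wrapped to (-180°,180°])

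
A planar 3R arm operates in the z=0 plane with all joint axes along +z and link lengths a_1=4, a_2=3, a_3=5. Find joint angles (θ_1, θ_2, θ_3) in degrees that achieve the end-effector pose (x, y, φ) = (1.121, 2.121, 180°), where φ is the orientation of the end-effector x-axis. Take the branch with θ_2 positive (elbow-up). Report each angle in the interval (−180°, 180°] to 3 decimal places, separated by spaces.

-0.009 45.018 134.991

wrist centre = target − a_3·(cos φ, sin φ) = (6.1210, 2.1210)
cos θ_2 = (41.9653−4²−3²)/(2·4·3) = 0.7069; θ_2 = 45.0178° (elbow-up)
β = atan2(2.1210,6.1210) = 19.1118°; ψ = atan2(2.1220,6.1207) = 19.1210°
θ_1 = β − ψ = -0.0092°
θ_3 = φ − θ_1 − θ_2 = 134.9913° (wrapped to (-180°,180°])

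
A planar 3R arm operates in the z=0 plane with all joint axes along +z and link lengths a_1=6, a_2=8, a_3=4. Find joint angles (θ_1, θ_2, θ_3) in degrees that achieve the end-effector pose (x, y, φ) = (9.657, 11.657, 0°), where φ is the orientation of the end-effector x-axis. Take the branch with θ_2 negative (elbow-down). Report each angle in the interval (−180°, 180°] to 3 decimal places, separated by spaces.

89.997 -44.996 -45.001

wrist centre = target − a_3·(cos φ, sin φ) = (5.6570, 11.6570)
cos θ_2 = (167.8873−6²−8²)/(2·6·8) = 0.7072; θ_2 = -44.9957° (elbow-down)
β = atan2(11.6570,5.6570) = 64.1133°; ψ = atan2(-5.6564,11.6573) = -25.8840°
θ_1 = β − ψ = 89.9972°
θ_3 = φ − θ_1 − θ_2 = -45.0015° (wrapped to (-180°,180°])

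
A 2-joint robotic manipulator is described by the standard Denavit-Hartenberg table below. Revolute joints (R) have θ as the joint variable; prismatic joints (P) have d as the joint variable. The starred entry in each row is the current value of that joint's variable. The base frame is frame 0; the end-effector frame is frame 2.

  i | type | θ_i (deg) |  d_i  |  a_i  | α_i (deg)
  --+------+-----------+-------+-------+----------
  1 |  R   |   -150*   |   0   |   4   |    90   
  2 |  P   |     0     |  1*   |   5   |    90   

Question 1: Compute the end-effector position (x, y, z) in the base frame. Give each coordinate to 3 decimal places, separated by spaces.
after link 1: o_1 = (-3.4641, -2.0000, 0.0000)
after link 2: o_2 = (-8.2942, -3.6340, 0.0000)

-8.294 -3.634 0.000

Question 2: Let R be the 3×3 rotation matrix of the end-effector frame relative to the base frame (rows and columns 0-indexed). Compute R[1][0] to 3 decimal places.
End-effector x-axis (col 0 of R) = (-0.8660,-0.5000,0.0000)
R[1][0] = -0.5000

-0.500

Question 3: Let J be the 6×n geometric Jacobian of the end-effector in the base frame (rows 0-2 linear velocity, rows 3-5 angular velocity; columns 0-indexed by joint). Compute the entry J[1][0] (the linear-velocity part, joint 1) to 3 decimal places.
axis z_0 = ẑ; lever o_n−o_0 = (-8.2942,-3.6340,0.0000)
cross product → J_v[:, 0] = (3.6340,-8.2942,0.0000)
J_ω[:, 0] = z_0
entry J[1][0] = -8.2942

-8.294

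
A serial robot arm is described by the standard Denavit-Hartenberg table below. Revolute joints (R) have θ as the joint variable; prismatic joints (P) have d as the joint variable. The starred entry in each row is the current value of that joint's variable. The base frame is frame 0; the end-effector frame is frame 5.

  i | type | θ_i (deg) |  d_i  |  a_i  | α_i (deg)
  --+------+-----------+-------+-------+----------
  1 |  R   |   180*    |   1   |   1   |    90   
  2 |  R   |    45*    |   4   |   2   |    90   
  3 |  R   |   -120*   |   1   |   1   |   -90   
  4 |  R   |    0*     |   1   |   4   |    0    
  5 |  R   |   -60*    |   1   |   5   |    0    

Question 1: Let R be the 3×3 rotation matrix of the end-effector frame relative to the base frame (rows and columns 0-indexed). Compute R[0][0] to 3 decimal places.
-0.436

End-effector x-axis (col 0 of R) = (-0.4356,-0.4330,-0.7891)
R[0][0] = -0.4356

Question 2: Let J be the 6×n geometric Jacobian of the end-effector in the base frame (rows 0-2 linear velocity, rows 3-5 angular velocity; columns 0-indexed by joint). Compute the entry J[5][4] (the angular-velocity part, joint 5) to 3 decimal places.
axis z_4 = (-0.6124,-0.5000,0.6124); lever o_n−o_4 = (-2.7904,-2.6651,-3.3334)
cross product → J_v[:, 4] = (3.2987,-3.7500,0.2368)
J_ω[:, 4] = z_4
entry J[5][4] = 0.6124

0.612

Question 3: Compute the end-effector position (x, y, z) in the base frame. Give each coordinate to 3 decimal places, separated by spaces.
after link 1: o_1 = (-1.0000, 0.0000, 1.0000)
after link 2: o_2 = (-2.4142, 4.0000, 2.4142)
after link 3: o_3 = (-2.7678, 3.1340, 1.3536)
after link 4: o_4 = (-1.9659, -0.8301, 0.5517)
after link 5: o_5 = (-4.7563, -3.4952, -2.7817)

-4.756 -3.495 -2.782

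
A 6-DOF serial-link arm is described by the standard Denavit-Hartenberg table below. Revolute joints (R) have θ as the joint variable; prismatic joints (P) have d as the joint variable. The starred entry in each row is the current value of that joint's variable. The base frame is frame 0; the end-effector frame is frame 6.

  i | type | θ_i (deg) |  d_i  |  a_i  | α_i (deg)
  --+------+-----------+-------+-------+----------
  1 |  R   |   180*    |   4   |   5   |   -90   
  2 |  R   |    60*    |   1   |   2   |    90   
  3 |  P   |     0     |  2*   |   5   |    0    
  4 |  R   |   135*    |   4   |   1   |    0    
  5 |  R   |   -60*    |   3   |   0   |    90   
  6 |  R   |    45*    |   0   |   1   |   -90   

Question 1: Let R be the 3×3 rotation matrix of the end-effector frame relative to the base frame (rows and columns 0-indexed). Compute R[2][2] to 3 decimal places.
0.512

End-effector z-axis (col 2 of R) = (-0.5209,0.6830,0.5120)
R[2][2] = 0.5120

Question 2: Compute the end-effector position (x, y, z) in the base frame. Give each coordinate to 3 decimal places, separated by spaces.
-16.645 -2.390 3.245

after link 1: o_1 = (-5.0000, 0.0000, 4.0000)
after link 2: o_2 = (-6.0000, -1.0000, 2.2679)
after link 3: o_3 = (-10.2321, -1.0000, -1.0622)
after link 4: o_4 = (-13.3426, -1.7071, 1.5502)
after link 5: o_5 = (-15.9407, -1.7071, 3.0502)
after link 6: o_6 = (-16.6446, -2.3901, 3.2453)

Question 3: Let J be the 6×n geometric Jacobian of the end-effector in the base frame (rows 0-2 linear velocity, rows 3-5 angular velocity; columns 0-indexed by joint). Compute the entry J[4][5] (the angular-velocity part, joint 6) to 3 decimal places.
0.259

axis z_5 = (-0.4830,0.2588,-0.8365); lever o_n−o_5 = (-0.7039,-0.6830,0.1951)
cross product → J_v[:, 5] = (-0.5209,0.6830,0.5120)
J_ω[:, 5] = z_5
entry J[4][5] = 0.2588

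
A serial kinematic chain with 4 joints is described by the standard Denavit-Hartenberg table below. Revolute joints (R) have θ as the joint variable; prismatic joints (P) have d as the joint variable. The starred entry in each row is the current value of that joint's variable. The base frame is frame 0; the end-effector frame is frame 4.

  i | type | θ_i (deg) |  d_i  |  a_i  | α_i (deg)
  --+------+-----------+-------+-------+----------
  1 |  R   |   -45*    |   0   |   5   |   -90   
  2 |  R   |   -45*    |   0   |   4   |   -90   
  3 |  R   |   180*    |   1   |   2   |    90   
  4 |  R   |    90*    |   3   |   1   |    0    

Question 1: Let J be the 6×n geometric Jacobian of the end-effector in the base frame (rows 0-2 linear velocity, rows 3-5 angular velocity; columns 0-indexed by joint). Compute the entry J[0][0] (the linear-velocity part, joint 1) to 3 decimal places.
axis z_0 = ẑ; lever o_n−o_0 = (3.4142,-7.6569,-0.0000)
cross product → J_v[:, 0] = (7.6569,3.4142,-0.0000)
J_ω[:, 0] = z_0
entry J[0][0] = 7.6569

7.657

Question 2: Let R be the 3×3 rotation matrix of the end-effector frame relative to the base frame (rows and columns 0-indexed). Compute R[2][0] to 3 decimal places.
End-effector x-axis (col 0 of R) = (0.5000,-0.5000,-0.7071)
R[2][0] = -0.7071

-0.707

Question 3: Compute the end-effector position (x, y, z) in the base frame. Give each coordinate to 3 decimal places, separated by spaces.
after link 1: o_1 = (3.5355, -3.5355, 0.0000)
after link 2: o_2 = (5.5355, -5.5355, 2.8284)
after link 3: o_3 = (5.0355, -5.0355, 0.7071)
after link 4: o_4 = (3.4142, -7.6569, -0.0000)

3.414 -7.657 -0.000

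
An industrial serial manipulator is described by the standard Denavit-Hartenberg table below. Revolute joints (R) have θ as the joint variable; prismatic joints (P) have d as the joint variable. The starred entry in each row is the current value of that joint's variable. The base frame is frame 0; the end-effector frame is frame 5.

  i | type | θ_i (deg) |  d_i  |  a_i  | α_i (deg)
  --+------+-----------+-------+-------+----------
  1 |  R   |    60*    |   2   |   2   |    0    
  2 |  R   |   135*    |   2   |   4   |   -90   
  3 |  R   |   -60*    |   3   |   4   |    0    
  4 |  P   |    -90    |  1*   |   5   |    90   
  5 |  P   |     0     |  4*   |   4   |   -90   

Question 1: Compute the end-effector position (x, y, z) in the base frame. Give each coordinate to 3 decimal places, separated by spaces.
after link 1: o_1 = (1.0000, 1.7321, 2.0000)
after link 2: o_2 = (-2.8637, 0.6968, 4.0000)
after link 3: o_3 = (-4.0191, -2.7186, 7.4641)
after link 4: o_4 = (0.4223, -2.5638, 9.9641)
after link 5: o_5 = (5.7002, -1.1496, 8.5000)

5.700 -1.150 8.500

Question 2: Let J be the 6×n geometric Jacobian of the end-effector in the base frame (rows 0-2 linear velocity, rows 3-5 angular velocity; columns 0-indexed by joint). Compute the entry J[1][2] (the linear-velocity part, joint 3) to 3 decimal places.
axis z_2 = (0.2588,-0.9659,0.0000); lever o_n−o_2 = (8.5639,-1.8464,4.5000)
cross product → J_v[:, 2] = (-4.3467,-1.1647,7.7942)
J_ω[:, 2] = z_2
entry J[1][2] = -1.1647

-1.165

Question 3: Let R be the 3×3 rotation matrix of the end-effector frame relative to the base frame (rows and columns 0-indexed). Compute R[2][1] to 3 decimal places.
End-effector y-axis (col 1 of R) = (-0.4830,-0.1294,0.8660)
R[2][1] = 0.8660

0.866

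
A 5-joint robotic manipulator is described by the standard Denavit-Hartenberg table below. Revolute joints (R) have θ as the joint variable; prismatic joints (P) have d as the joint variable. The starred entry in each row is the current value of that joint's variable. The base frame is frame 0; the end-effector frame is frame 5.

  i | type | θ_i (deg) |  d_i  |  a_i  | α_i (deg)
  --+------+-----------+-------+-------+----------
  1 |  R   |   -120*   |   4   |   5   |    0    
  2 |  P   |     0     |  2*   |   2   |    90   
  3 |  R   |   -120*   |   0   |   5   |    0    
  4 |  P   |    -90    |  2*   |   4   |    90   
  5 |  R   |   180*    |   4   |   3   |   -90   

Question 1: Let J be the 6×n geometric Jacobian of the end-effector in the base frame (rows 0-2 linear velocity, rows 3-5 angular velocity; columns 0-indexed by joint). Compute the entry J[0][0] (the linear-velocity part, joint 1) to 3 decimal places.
3.879

axis z_0 = ẑ; lever o_n−o_0 = (-4.5490,-3.8792,5.6340)
cross product → J_v[:, 0] = (3.8792,-4.5490,0.0000)
J_ω[:, 0] = z_0
entry J[0][0] = 3.8792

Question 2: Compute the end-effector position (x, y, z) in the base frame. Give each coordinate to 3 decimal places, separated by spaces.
-4.549 -3.879 5.634

after link 1: o_1 = (-2.5000, -4.3301, 4.0000)
after link 2: o_2 = (-3.5000, -6.0622, 6.0000)
after link 3: o_3 = (-2.2500, -3.8971, 1.6699)
after link 4: o_4 = (-2.2500, 0.1029, 3.6699)
after link 5: o_5 = (-4.5490, -3.8792, 5.6340)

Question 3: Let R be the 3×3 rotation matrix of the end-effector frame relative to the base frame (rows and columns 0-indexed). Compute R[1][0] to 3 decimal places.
End-effector x-axis (col 0 of R) = (-0.4330,-0.7500,-0.5000)
R[1][0] = -0.7500

-0.750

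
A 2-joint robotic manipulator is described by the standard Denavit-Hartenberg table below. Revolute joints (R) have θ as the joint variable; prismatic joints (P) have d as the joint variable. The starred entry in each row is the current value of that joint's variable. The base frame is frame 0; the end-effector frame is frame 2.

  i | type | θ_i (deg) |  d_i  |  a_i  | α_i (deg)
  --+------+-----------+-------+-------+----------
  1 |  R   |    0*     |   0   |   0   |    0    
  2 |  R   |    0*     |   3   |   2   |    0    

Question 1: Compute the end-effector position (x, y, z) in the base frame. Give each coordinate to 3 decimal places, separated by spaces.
after link 1: o_1 = (0.0000, 0.0000, 0.0000)
after link 2: o_2 = (2.0000, 0.0000, 3.0000)

2.000 0.000 3.000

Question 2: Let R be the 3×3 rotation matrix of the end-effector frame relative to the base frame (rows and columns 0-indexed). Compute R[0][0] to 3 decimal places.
End-effector x-axis (col 0 of R) = (1.0000,0.0000,0.0000)
R[0][0] = 1.0000

1.000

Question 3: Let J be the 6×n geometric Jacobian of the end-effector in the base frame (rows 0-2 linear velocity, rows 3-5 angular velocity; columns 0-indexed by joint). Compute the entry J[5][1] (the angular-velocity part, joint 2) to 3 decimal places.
axis z_1 = (0.0000,0.0000,1.0000); lever o_n−o_1 = (2.0000,0.0000,3.0000)
cross product → J_v[:, 1] = (0.0000,2.0000,0.0000)
J_ω[:, 1] = z_1
entry J[5][1] = 1.0000

1.000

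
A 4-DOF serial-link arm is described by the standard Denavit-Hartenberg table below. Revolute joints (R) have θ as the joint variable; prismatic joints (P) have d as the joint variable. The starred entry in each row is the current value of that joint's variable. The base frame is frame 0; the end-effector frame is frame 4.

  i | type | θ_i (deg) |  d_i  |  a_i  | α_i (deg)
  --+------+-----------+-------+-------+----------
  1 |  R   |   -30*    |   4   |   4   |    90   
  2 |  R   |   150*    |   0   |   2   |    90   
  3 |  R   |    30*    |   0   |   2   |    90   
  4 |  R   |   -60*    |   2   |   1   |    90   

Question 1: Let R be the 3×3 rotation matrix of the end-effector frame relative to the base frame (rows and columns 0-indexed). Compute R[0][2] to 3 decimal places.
0.562

End-effector z-axis (col 2 of R) = (0.5625,0.1752,-0.8080)
R[0][2] = 0.5625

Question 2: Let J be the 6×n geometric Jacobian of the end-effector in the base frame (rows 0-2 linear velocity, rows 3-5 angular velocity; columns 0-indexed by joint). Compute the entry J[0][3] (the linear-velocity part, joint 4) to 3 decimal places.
-0.563

axis z_3 = (0.0580,0.9665,0.2500); lever o_n−o_3 = (-0.7087,2.1205,-0.0335)
cross product → J_v[:, 3] = (-0.5625,-0.1752,0.8080)
J_ω[:, 3] = z_3
entry J[0][3] = -0.5625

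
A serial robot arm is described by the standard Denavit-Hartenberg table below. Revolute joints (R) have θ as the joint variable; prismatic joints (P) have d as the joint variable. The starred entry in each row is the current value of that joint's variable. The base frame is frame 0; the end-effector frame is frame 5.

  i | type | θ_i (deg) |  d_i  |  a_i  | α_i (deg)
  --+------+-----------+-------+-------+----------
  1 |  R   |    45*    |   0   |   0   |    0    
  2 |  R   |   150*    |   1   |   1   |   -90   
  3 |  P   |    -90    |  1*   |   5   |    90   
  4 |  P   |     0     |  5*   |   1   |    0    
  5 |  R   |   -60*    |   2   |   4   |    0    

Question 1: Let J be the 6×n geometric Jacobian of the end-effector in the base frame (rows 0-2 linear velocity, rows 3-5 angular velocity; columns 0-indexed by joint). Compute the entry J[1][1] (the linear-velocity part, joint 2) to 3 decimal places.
5.158

axis z_1 = (0.0000,0.0000,1.0000); lever o_n−o_1 = (5.1578,3.9331,9.0000)
cross product → J_v[:, 1] = (-3.9331,5.1578,0.0000)
J_ω[:, 1] = z_1
entry J[1][1] = 5.1578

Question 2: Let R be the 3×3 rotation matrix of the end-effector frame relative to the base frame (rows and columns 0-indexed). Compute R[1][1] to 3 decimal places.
End-effector y-axis (col 1 of R) = (0.1294,-0.4830,0.8660)
R[1][1] = -0.4830

-0.483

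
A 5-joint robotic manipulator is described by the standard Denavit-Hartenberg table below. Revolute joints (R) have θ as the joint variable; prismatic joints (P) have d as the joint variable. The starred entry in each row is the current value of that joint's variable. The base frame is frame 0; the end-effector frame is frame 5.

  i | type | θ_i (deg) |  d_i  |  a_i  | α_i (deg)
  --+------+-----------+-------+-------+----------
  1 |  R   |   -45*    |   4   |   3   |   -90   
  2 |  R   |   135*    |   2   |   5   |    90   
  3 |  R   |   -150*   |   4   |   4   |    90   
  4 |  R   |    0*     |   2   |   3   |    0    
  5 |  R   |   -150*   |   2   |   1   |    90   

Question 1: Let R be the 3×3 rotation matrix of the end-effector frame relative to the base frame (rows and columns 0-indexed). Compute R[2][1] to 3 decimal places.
0.354

End-effector y-axis (col 1 of R) = (0.8624,0.3624,0.3536)
R[2][1] = 0.3536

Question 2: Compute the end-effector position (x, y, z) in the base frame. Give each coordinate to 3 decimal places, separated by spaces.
after link 1: o_1 = (2.1213, -2.1213, 4.0000)
after link 2: o_2 = (1.0355, 1.7929, 0.4645)
after link 3: o_3 = (3.3534, -3.3534, 0.0855)
after link 4: o_4 = (5.3165, -4.9883, 2.6298)
after link 5: o_5 = (6.7224, -3.3324, 3.1601)

6.722 -3.332 3.160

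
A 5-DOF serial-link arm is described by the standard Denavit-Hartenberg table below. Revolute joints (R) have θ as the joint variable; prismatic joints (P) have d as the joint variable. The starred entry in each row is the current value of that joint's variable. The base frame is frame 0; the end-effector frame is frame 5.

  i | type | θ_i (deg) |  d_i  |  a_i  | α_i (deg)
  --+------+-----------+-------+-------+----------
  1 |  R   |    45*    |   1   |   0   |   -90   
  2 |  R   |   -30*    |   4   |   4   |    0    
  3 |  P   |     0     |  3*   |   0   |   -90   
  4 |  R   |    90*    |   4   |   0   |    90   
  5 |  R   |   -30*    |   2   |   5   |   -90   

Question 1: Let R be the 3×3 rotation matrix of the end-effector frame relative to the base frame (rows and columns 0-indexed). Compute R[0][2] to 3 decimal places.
End-effector z-axis (col 2 of R) = (0.6597,-0.0474,-0.7500)
R[0][2] = 0.6597

0.660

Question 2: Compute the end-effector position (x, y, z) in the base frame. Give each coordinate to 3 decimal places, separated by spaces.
2.317 6.092 2.701

after link 1: o_1 = (0.0000, 0.0000, 1.0000)
after link 2: o_2 = (-0.3789, 5.2779, 3.0000)
after link 3: o_3 = (-2.5003, 7.3992, 3.0000)
after link 4: o_4 = (-1.0860, 8.8135, -0.4641)
after link 5: o_5 = (2.3167, 6.0924, 2.7010)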